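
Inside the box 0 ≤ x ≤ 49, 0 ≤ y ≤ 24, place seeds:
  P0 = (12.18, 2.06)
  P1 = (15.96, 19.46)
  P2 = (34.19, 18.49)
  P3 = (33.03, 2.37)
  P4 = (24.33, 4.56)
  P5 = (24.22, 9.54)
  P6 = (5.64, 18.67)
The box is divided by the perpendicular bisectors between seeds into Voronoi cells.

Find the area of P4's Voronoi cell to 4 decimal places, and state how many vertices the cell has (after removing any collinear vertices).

Area of P4's cell: 73.7206 (4 vertices)

1. box [0,49]×[0,24]: [(0, 0) (49, 0) (49, 24) (0, 24)]
2. ⊥bis P4·P0 via (18.255,3.31): [(18.9361, 0) (49, 0) (49, 24) (13.9978, 24)]  |A|=780.7936
3. ⊥bis P4·P1 via (20.145,12.01): [(16.8462, 10.1569) (18.9361, 0) (49, 0) (49, 24) (41.4892, 24)]  |A|=590.5104
4. ⊥bis P4·P2 via (29.26,11.525): [(24.8449, 14.6501) (16.8462, 10.1569) (18.9361, 0) (45.5423, 0)]  |A|=240.2085
5. ⊥bis P4·P3 via (28.68,3.465): [(30.4898, 10.6545) (24.8449, 14.6501) (16.8462, 10.1569) (18.9361, 0) (27.8078, 0)]  |A|=145.7321
6. ⊥bis P4·P5 via (24.275,7.05): [(29.6121, 7.1679) (17.5162, 6.9007) (18.9361, 0) (27.8078, 0)]  |A|=73.7206
7. ⊥bis P4·P6 via (14.985,11.615): [(29.6121, 7.1679) (17.5162, 6.9007) (18.9361, 0) (27.8078, 0)]  |A|=73.7206
8. canonical 4-gon: [(29.6121, 7.1679) (17.5162, 6.9007) (18.9361, 0) (27.8078, 0)]
9. shoelace: 73.7206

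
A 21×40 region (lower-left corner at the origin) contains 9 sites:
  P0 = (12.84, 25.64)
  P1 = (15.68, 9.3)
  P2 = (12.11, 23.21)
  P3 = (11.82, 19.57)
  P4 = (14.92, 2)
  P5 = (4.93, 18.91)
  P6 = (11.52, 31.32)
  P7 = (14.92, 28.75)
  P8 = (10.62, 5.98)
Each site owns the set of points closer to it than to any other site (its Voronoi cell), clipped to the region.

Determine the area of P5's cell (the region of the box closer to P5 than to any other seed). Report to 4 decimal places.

Area of P5's cell: 132.8832

1. box [0,21]×[0,40]: [(0, 0) (21, 0) (21, 40) (0, 40)]
2. ⊥bis P5·P0 via (8.885,22.275): [(0, 32.7178) (0, 0) (21, 0) (21, 8.0358)]  |A|=427.9135
3. ⊥bis P5·P1 via (10.305,14.105): [(13.139, 17.2752) (0, 32.7178) (0, 2.5776)]  |A|=198.0062
4. ⊥bis P5·P2 via (8.52,21.06): [(11.7304, 15.6994) (5.195, 26.612) (0, 32.7178) (0, 2.5776)]  |A|=185.1715
5. ⊥bis P5·P3 via (8.375,19.24): [(9.0061, 12.652) (8.1399, 21.6948) (5.195, 26.612) (0, 32.7178) (0, 2.5776)]  |A|=171.5341
6. ⊥bis P5·P4 via (9.925,10.455): [(3.8155, 6.8456) (9.0061, 12.652) (8.1399, 21.6948) (5.195, 26.612) (0, 32.7178) (0, 4.5916)]  |A|=167.6919
7. ⊥bis P5·P6 via (8.225,25.115): [(3.8155, 6.8456) (9.0061, 12.652) (8.1399, 21.6948) (5.195, 26.612) (5.0211, 26.8163) (0, 29.4827) (0, 4.5916)]  |A|=159.5698
8. ⊥bis P5·P7 via (9.925,23.83): [(3.8155, 6.8456) (9.0061, 12.652) (8.1399, 21.6948) (5.195, 26.612) (5.0211, 26.8163) (0, 29.4827) (0, 4.5916)]  |A|=159.5698
9. ⊥bis P5·P8 via (7.775,12.445): [(8.9753, 12.9732) (8.1399, 21.6948) (5.195, 26.612) (5.0211, 26.8163) (0, 29.4827) (0, 9.0235)]  |A|=132.8832
10. canonical 6-gon: [(8.9753, 12.9732) (8.1399, 21.6948) (5.195, 26.612) (5.0211, 26.8163) (0, 29.4827) (0, 9.0235)]
11. shoelace: 132.8832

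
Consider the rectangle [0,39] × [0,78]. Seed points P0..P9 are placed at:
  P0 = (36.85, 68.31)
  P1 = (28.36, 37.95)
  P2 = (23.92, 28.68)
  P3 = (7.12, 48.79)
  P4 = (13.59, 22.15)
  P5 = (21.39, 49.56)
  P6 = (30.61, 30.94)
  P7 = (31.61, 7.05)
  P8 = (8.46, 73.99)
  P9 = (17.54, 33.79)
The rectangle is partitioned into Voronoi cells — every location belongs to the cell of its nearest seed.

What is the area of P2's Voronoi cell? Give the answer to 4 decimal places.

1. box [0,39]×[0,78]: [(0, 0) (39, 0) (39, 78) (0, 78)]
2. ⊥bis P2·P0 via (30.385,48.495): [(0, 58.4087) (0, 0) (39, 0) (39, 45.6842)]  |A|=2029.8107
3. ⊥bis P2·P1 via (26.14,33.315): [(0, 45.8351) (0, 0) (39, 0) (39, 27.1555)]  |A|=1423.3176
4. ⊥bis P2·P3 via (15.52,38.735): [(15.2663, 38.5231) (0, 25.7695) (0, 0) (39, 0) (39, 27.1555)]  |A|=1270.1533
5. ⊥bis P2·P4 via (18.755,25.415): [(15.2663, 38.5231) (12.1268, 35.9003) (34.8208, 0) (39, 0) (39, 27.1555)]  |A|=488.8629
6. ⊥bis P2·P5 via (22.655,39.12): [(15.7635, 38.285) (14.8486, 38.1741) (12.1268, 35.9003) (34.8208, 0) (39, 0) (39, 27.1555)]  |A|=488.7264
7. ⊥bis P2·P6 via (27.265,29.81): [(26.0696, 33.3487) (15.7635, 38.285) (14.8486, 38.1741) (12.1268, 35.9003) (34.8208, 0) (37.3353, 0)]  |A|=285.4028
8. ⊥bis P2·P7 via (27.765,17.865): [(30.9212, 18.9871) (26.0696, 33.3487) (15.7635, 38.285) (14.8486, 38.1741) (12.1268, 35.9003) (24.3052, 16.635)]  |A|=194.1359
9. ⊥bis P2·P8 via (16.19,51.335): [(30.9212, 18.9871) (26.0696, 33.3487) (15.7635, 38.285) (14.8486, 38.1741) (12.1268, 35.9003) (24.3052, 16.635)]  |A|=194.1359
10. ⊥bis P2·P9 via (20.73,31.235): [(30.9212, 18.9871) (26.0696, 33.3487) (23.434, 34.6111) (17.57, 27.2896) (24.3052, 16.635)]  |A|=132.2477
11. canonical 5-gon: [(30.9212, 18.9871) (26.0696, 33.3487) (23.434, 34.6111) (17.57, 27.2896) (24.3052, 16.635)]
12. shoelace: 132.2477

Area of P2's cell: 132.2477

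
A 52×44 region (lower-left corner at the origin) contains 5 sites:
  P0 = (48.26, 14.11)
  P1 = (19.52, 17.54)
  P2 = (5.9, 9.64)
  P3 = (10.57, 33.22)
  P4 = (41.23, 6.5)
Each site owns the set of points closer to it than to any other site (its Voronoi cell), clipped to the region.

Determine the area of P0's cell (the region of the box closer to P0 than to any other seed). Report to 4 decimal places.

Area of P0's cell: 525.9379

1. box [0,52]×[0,44]: [(0, 0) (52, 0) (52, 44) (0, 44)]
2. ⊥bis P0·P1 via (33.89,15.825): [(32.0014, 0) (52, 0) (52, 44) (37.2526, 44)]  |A|=764.4137
3. ⊥bis P0·P2 via (27.08,11.875): [(32.0014, 0) (52, 0) (52, 44) (37.2526, 44)]  |A|=764.4137
4. ⊥bis P0·P3 via (29.415,23.665): [(36.4913, 37.6214) (32.0014, 0) (52, 0) (52, 44) (39.7255, 44)]  |A|=756.5268
5. ⊥bis P0·P4 via (44.745,10.305): [(36.4913, 37.6214) (34.3746, 19.8851) (52, 3.6029) (52, 44) (39.7255, 44)]  |A|=525.9379
6. canonical 5-gon: [(36.4913, 37.6214) (34.3746, 19.8851) (52, 3.6029) (52, 44) (39.7255, 44)]
7. shoelace: 525.9379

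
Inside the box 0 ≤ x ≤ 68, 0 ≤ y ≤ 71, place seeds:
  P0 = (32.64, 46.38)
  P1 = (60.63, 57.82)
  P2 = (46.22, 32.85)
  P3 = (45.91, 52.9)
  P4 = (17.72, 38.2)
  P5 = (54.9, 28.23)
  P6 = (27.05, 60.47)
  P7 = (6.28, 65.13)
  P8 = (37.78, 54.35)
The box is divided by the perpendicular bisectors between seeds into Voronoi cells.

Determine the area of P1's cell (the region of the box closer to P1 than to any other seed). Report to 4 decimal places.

Area of P1's cell: 437.6516

1. box [0,68]×[0,71]: [(0, 0) (68, 0) (68, 71) (0, 71)]
2. ⊥bis P1·P0 via (46.635,52.1): [(67.9292, 0) (68, 0) (68, 71) (38.9102, 71)]  |A|=1035.2007
3. ⊥bis P1·P2 via (53.425,45.335): [(48.1576, 48.3748) (68, 36.9239) (68, 71) (38.9102, 71)]  |A|=667.1576
4. ⊥bis P1·P3 via (53.27,55.36): [(57.3845, 43.05) (68, 36.9239) (68, 71) (48.0425, 71)]  |A|=459.7738
5. ⊥bis P1·P4 via (39.175,48.01): [(57.3845, 43.05) (68, 36.9239) (68, 71) (48.0425, 71)]  |A|=459.7738
6. ⊥bis P1·P5 via (57.765,43.025): [(57.3671, 43.1021) (68, 41.043) (68, 71) (48.0425, 71)]  |A|=437.6516
7. ⊥bis P1·P6 via (43.84,59.145): [(57.3671, 43.1021) (68, 41.043) (68, 71) (48.0425, 71)]  |A|=437.6516
8. ⊥bis P1·P7 via (33.455,61.475): [(57.3671, 43.1021) (68, 41.043) (68, 71) (48.0425, 71)]  |A|=437.6516
9. ⊥bis P1·P8 via (49.205,56.085): [(57.3671, 43.1021) (68, 41.043) (68, 71) (48.0425, 71)]  |A|=437.6516
10. canonical 4-gon: [(57.3671, 43.1021) (68, 41.043) (68, 71) (48.0425, 71)]
11. shoelace: 437.6516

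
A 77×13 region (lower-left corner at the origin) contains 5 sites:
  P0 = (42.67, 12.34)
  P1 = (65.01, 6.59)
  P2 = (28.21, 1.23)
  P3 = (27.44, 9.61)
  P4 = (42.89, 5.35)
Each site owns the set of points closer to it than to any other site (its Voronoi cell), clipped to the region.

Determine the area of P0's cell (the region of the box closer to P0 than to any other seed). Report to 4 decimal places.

1. box [0,77]×[0,13]: [(0, 0) (77, 0) (77, 13) (0, 13)]
2. ⊥bis P0·P1 via (53.84,9.465): [(0, 0) (51.4038, 0) (54.7499, 13) (0, 13)]  |A|=689.9991
3. ⊥bis P0·P2 via (35.44,6.785): [(40.6531, 0) (51.4038, 0) (54.7499, 13) (30.6649, 13)]  |A|=226.4324
4. ⊥bis P0·P3 via (35.055,10.975): [(35.9175, 6.1636) (40.6531, 0) (51.4038, 0) (54.7499, 13) (34.692, 13)]  |A|=212.6667
5. ⊥bis P0·P4 via (42.78,8.845): [(35.478, 8.6152) (53.7694, 9.1909) (54.7499, 13) (34.692, 13)]  |A|=78.53
6. canonical 4-gon: [(35.478, 8.6152) (53.7694, 9.1909) (54.7499, 13) (34.692, 13)]
7. shoelace: 78.53

Area of P0's cell: 78.5300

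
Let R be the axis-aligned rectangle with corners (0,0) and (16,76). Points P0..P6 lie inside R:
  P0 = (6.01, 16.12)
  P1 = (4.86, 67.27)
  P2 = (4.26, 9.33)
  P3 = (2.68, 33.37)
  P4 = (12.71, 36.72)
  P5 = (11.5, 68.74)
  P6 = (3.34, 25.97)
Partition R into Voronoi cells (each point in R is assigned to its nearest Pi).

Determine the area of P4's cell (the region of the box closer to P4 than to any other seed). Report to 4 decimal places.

Area of P4's cell: 243.5456

1. box [0,16]×[0,76]: [(0, 0) (16, 0) (16, 76) (0, 76)]
2. ⊥bis P4·P0 via (9.36,26.42): [(0, 29.4643) (16, 24.2604) (16, 76) (0, 76)]  |A|=786.2027
3. ⊥bis P4·P1 via (8.785,51.995): [(0, 49.7376) (0, 29.4643) (16, 24.2604) (16, 53.8489)]  |A|=398.8954
4. ⊥bis P4·P2 via (8.485,23.025): [(0, 49.7376) (0, 29.4643) (16, 24.2604) (16, 53.8489)]  |A|=398.8954
5. ⊥bis P4·P3 via (7.695,35.045): [(2.5673, 50.3973) (10.7239, 25.9764) (16, 24.2604) (16, 53.8489)]  |A|=256.1517
6. ⊥bis P4·P5 via (12.105,52.73): [(11.5662, 52.7096) (2.5673, 50.3973) (10.7239, 25.9764) (16, 24.2604) (16, 52.8772)]  |A|=253.9974
7. ⊥bis P4·P6 via (8.025,31.345): [(11.5662, 52.7096) (2.5673, 50.3973) (9.3028, 30.2312) (16, 24.3938) (16, 52.8772)]  |A|=243.5456
8. canonical 5-gon: [(11.5662, 52.7096) (2.5673, 50.3973) (9.3028, 30.2312) (16, 24.3938) (16, 52.8772)]
9. shoelace: 243.5456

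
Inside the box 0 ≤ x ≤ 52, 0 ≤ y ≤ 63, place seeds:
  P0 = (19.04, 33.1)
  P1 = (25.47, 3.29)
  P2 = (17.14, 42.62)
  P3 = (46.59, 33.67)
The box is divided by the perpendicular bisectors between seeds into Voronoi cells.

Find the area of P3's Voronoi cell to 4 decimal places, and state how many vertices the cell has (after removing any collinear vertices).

Area of P3's cell: 866.3479 (5 vertices)

1. box [0,52]×[0,63]: [(0, 0) (52, 0) (52, 63) (0, 63)]
2. ⊥bis P3·P0 via (32.815,33.385): [(33.5057, 0) (52, 0) (52, 63) (32.2023, 63)]  |A|=1206.198
3. ⊥bis P3·P1 via (36.03,18.48): [(33.081, 20.5302) (52, 7.3777) (52, 63) (32.2023, 63)]  |A|=946.5629
4. ⊥bis P3·P2 via (31.865,38.145): [(32.6622, 40.7683) (33.081, 20.5302) (52, 7.3777) (52, 63) (39.4186, 63)]  |A|=866.3479
5. canonical 5-gon: [(32.6622, 40.7683) (33.081, 20.5302) (52, 7.3777) (52, 63) (39.4186, 63)]
6. shoelace: 866.3479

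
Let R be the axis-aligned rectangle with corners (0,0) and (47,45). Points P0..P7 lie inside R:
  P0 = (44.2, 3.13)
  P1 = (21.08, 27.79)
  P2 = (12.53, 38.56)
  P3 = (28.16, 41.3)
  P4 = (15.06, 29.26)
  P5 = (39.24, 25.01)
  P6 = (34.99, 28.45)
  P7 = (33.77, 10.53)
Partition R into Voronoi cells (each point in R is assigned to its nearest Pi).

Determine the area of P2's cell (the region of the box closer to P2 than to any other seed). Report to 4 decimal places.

1. box [0,47]×[0,45]: [(0, 0) (47, 0) (47, 45) (0, 45)]
2. ⊥bis P2·P0 via (28.365,20.845): [(0, 0) (5.0452, 0) (47, 37.5024) (47, 45) (0, 45)]  |A|=1328.2977
3. ⊥bis P2·P1 via (16.805,33.175): [(0, 19.834) (31.7004, 45) (0, 45)]  |A|=398.8858
4. ⊥bis P2·P3 via (20.345,39.93): [(0, 19.834) (20.952, 36.4672) (19.4562, 45) (0, 45)]  |A|=346.6475
5. ⊥bis P2·P4 via (13.795,33.91): [(0, 30.1572) (19.7827, 35.5389) (20.952, 36.4672) (19.4562, 45) (0, 45)]  |A|=244.5373
6. ⊥bis P2·P5 via (25.885,31.785): [(0, 30.1572) (19.7827, 35.5389) (20.952, 36.4672) (19.4562, 45) (0, 45)]  |A|=244.5373
7. ⊥bis P2·P6 via (23.76,33.505): [(0, 30.1572) (19.7827, 35.5389) (20.952, 36.4672) (19.4562, 45) (0, 45)]  |A|=244.5373
8. ⊥bis P2·P7 via (23.15,24.545): [(0, 30.1572) (19.7827, 35.5389) (20.952, 36.4672) (19.4562, 45) (0, 45)]  |A|=244.5373
9. canonical 5-gon: [(0, 30.1572) (19.7827, 35.5389) (20.952, 36.4672) (19.4562, 45) (0, 45)]
10. shoelace: 244.5373

Area of P2's cell: 244.5373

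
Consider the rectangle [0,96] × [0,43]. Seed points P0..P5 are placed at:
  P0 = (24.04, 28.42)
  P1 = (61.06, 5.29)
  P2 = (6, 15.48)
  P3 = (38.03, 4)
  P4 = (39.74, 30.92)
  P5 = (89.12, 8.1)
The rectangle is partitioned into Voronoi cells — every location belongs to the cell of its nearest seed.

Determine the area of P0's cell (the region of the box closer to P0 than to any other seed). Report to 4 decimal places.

1. box [0,96]×[0,43]: [(0, 0) (96, 0) (96, 43) (0, 43)]
2. ⊥bis P0·P1 via (42.55,16.855): [(0, 0) (32.019, 0) (58.8853, 43) (0, 43)]  |A|=1954.4439
3. ⊥bis P0·P2 via (15.02,21.95): [(0, 42.8898) (30.7646, 0) (32.019, 0) (58.8853, 43) (0, 43)]  |A|=1294.6999
4. ⊥bis P0·P3 via (31.035,16.21): [(0, 42.8898) (22.6025, 11.3791) (48.3418, 26.1249) (58.8853, 43) (0, 43)]  |A|=1071.6901
5. ⊥bis P0·P4 via (31.89,29.67): [(0, 42.8898) (22.6025, 11.3791) (33.7827, 17.7841) (29.7674, 43) (0, 43)]  |A|=625.6999
6. ⊥bis P0·P5 via (56.58,18.26): [(0, 42.8898) (22.6025, 11.3791) (33.7827, 17.7841) (29.7674, 43) (0, 43)]  |A|=625.6999
7. canonical 5-gon: [(0, 42.8898) (22.6025, 11.3791) (33.7827, 17.7841) (29.7674, 43) (0, 43)]
8. shoelace: 625.6999

Area of P0's cell: 625.6999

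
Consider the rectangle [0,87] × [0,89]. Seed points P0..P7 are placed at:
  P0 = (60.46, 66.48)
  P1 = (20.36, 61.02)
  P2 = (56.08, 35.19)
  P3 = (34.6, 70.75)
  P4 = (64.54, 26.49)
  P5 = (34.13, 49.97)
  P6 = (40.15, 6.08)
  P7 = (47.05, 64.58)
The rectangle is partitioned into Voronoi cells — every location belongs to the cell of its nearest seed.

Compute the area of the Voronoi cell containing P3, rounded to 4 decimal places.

1. box [0,87]×[0,89]: [(0, 0) (87, 0) (87, 89) (0, 89)]
2. ⊥bis P3·P0 via (47.53,68.615): [(0, 0) (36.2003, 0) (50.896, 89) (0, 89)]  |A|=3875.7839
3. ⊥bis P3·P1 via (27.48,65.885): [(43.2648, 42.7838) (50.896, 89) (11.6858, 89)]  |A|=906.0721
4. ⊥bis P3·P2 via (45.34,52.97): [(38.9444, 49.1067) (44.9031, 52.7061) (50.896, 89) (11.6858, 89)]  |A|=879.4584
5. ⊥bis P3·P4 via (49.57,48.62): [(38.9444, 49.1067) (44.9031, 52.7061) (50.896, 89) (11.6858, 89)]  |A|=879.4584
6. ⊥bis P3·P5 via (34.365,60.36): [(31.2063, 60.4314) (46.123, 60.0941) (50.896, 89) (11.6858, 89)]  |A|=776.484
7. ⊥bis P3·P6 via (37.375,38.415): [(31.2063, 60.4314) (46.123, 60.0941) (50.896, 89) (11.6858, 89)]  |A|=776.484
8. ⊥bis P3·P7 via (40.825,67.665): [(31.2063, 60.4314) (37.1733, 60.2965) (50.645, 87.4801) (50.896, 89) (11.6858, 89)]  |A|=653.4777
9. canonical 5-gon: [(31.2063, 60.4314) (37.1733, 60.2965) (50.645, 87.4801) (50.896, 89) (11.6858, 89)]
10. shoelace: 653.4777

Area of P3's cell: 653.4777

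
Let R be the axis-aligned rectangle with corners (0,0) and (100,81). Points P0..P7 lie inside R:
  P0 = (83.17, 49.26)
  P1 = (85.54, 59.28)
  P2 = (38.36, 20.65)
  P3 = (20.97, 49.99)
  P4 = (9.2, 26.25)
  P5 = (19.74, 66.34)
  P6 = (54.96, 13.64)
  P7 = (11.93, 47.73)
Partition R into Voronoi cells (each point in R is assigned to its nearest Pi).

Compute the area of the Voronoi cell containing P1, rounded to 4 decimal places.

Area of P1's cell: 1158.2312

1. box [0,100]×[0,81]: [(0, 0) (100, 0) (100, 81) (0, 81)]
2. ⊥bis P1·P0 via (84.355,54.27): [(0, 74.2222) (100, 50.5695) (100, 81) (0, 81)]  |A|=1860.4117
3. ⊥bis P1·P2 via (61.95,39.965): [(42.0431, 64.2779) (100, 50.5695) (100, 81) (28.3514, 81)]  |A|=1480.8851
4. ⊥bis P1·P3 via (53.255,54.635): [(52.2137, 61.8723) (100, 50.5695) (100, 81) (49.4617, 81)]  |A|=1210.4201
5. ⊥bis P1·P4 via (47.37,42.765): [(52.2137, 61.8723) (100, 50.5695) (100, 81) (49.4617, 81)]  |A|=1210.4201
6. ⊥bis P1·P5 via (52.64,62.81): [(52.5313, 61.7972) (100, 50.5695) (100, 81) (54.5917, 81)]  |A|=1158.2312
7. ⊥bis P1·P6 via (70.25,36.46): [(52.5313, 61.7972) (100, 50.5695) (100, 81) (54.5917, 81)]  |A|=1158.2312
8. ⊥bis P1·P7 via (48.735,53.505): [(52.5313, 61.7972) (100, 50.5695) (100, 81) (54.5917, 81)]  |A|=1158.2312
9. canonical 4-gon: [(52.5313, 61.7972) (100, 50.5695) (100, 81) (54.5917, 81)]
10. shoelace: 1158.2312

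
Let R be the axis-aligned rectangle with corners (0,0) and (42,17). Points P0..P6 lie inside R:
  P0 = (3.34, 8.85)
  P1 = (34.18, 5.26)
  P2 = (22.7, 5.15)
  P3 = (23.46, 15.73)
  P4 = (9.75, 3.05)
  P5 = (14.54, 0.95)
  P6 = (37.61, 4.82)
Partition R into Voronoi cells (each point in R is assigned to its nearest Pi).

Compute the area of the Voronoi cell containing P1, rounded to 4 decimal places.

Area of P1's cell: 111.0547

1. box [0,42]×[0,17]: [(0, 0) (42, 0) (42, 17) (0, 17)]
2. ⊥bis P1·P0 via (18.76,7.055): [(17.9387, 0) (42, 0) (42, 17) (19.9177, 17)]  |A|=392.2205
3. ⊥bis P1·P2 via (28.44,5.205): [(28.4899, 0) (42, 0) (42, 17) (28.327, 17)]  |A|=231.0567
4. ⊥bis P1·P3 via (28.82,10.495): [(28.3935, 10.0583) (28.4899, 0) (42, 0) (42, 17) (35.1733, 17)]  |A|=207.2942
5. ⊥bis P1·P4 via (21.965,4.155): [(28.3935, 10.0583) (28.4899, 0) (42, 0) (42, 17) (35.1733, 17)]  |A|=207.2942
6. ⊥bis P1·P5 via (24.36,3.105): [(28.3935, 10.0583) (28.4899, 0) (42, 0) (42, 17) (35.1733, 17)]  |A|=207.2942
7. ⊥bis P1·P6 via (35.895,5.04): [(28.3935, 10.0583) (28.4899, 0) (35.2485, 0) (37.4292, 17) (35.1733, 17)]  |A|=111.0547
8. canonical 5-gon: [(28.3935, 10.0583) (28.4899, 0) (35.2485, 0) (37.4292, 17) (35.1733, 17)]
9. shoelace: 111.0547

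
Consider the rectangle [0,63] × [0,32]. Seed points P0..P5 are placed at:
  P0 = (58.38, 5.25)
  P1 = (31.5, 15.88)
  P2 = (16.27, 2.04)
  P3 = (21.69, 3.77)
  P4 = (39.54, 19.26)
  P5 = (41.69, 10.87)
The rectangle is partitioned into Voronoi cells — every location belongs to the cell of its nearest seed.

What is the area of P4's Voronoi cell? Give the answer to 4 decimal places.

1. box [0,63]×[0,32]: [(0, 0) (63, 0) (63, 32) (0, 32)]
2. ⊥bis P4·P0 via (48.96,12.255): [(0, 0) (39.8468, 0) (63, 31.1353) (63, 32) (0, 32)]  |A|=1655.5587
3. ⊥bis P4·P1 via (35.52,17.57): [(41.8014, 2.6284) (63, 31.1353) (63, 32) (29.4537, 32)]  |A|=501.8189
4. ⊥bis P4·P2 via (27.905,10.65): [(41.8014, 2.6284) (63, 31.1353) (63, 32) (29.4537, 32)]  |A|=501.8189
5. ⊥bis P4·P3 via (30.615,11.515): [(41.8014, 2.6284) (63, 31.1353) (63, 32) (29.4537, 32)]  |A|=501.8189
6. ⊥bis P4·P5 via (40.615,15.065): [(36.9662, 14.13) (53.5062, 18.3685) (63, 31.1353) (63, 32) (29.4537, 32)]  |A|=396.4545
7. canonical 5-gon: [(36.9662, 14.13) (53.5062, 18.3685) (63, 31.1353) (63, 32) (29.4537, 32)]
8. shoelace: 396.4545

Area of P4's cell: 396.4545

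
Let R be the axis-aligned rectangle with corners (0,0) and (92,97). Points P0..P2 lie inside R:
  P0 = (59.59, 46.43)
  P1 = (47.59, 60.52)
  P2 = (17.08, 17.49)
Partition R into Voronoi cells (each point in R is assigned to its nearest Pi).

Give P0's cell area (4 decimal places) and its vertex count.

Area of P0's cell: 3066.8446 (4 vertices)

1. box [0,92]×[0,97]: [(0, 0) (92, 0) (92, 97) (0, 97)]
2. ⊥bis P0·P1 via (53.59,53.475): [(0, 7.8341) (0, 0) (92, 0) (92, 86.1876)]  |A|=4324.9974
3. ⊥bis P0·P2 via (38.335,31.96): [(34.6623, 37.3549) (60.0928, 0) (92, 0) (92, 86.1876)]  |A|=3066.8446
4. canonical 4-gon: [(34.6623, 37.3549) (60.0928, 0) (92, 0) (92, 86.1876)]
5. shoelace: 3066.8446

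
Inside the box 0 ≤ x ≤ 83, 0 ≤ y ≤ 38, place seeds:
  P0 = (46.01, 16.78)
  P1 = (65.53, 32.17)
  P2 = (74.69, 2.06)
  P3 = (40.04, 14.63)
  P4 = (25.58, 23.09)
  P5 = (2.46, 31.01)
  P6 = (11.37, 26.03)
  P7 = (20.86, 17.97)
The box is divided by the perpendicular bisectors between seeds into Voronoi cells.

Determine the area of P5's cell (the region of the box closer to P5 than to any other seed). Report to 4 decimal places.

Area of P5's cell: 133.4457

1. box [0,83]×[0,38]: [(0, 0) (83, 0) (83, 38) (0, 38)]
2. ⊥bis P5·P0 via (24.235,23.895): [(0, 0) (16.4273, 0) (28.8438, 38) (0, 38)]  |A|=860.1511
3. ⊥bis P5·P1 via (33.995,31.59): [(0, 0) (16.4273, 0) (28.8438, 38) (0, 38)]  |A|=860.1511
4. ⊥bis P5·P2 via (38.575,16.535): [(0, 0) (16.4273, 0) (28.8438, 38) (0, 38)]  |A|=860.1511
5. ⊥bis P5·P3 via (21.25,22.82): [(0, 0) (11.3034, 0) (27.8665, 38) (0, 38)]  |A|=744.2291
6. ⊥bis P5·P4 via (14.02,27.05): [(0, 0) (4.7537, 0) (17.771, 38) (0, 38)]  |A|=427.9707
7. ⊥bis P5·P6 via (6.915,28.52): [(0, 16.148) (12.2136, 38) (0, 38)]  |A|=133.4457
8. ⊥bis P5·P7 via (11.66,24.49): [(0, 16.148) (12.2136, 38) (0, 38)]  |A|=133.4457
9. canonical 3-gon: [(0, 16.148) (12.2136, 38) (0, 38)]
10. shoelace: 133.4457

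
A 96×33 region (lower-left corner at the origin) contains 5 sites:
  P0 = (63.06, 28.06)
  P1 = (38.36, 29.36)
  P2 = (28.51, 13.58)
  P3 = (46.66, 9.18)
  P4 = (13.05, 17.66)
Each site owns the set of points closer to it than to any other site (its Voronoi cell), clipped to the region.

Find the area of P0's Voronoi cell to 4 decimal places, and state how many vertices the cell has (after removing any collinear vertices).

1. box [0,96]×[0,33]: [(0, 0) (96, 0) (96, 33) (0, 33)]
2. ⊥bis P0·P1 via (50.71,28.71): [(49.1989, 0) (96, 0) (96, 33) (50.9358, 33)]  |A|=1515.7768
3. ⊥bis P0·P2 via (45.785,20.82): [(49.7916, 11.2601) (54.5107, 0) (96, 0) (96, 33) (50.9358, 33)]  |A|=1485.8713
4. ⊥bis P0·P3 via (54.86,18.62): [(50.3836, 22.5084) (76.2957, 0) (96, 0) (96, 33) (50.9358, 33)]  |A|=1210.8245
5. ⊥bis P0·P4 via (38.055,22.86): [(50.3836, 22.5084) (76.2957, 0) (96, 0) (96, 33) (50.9358, 33)]  |A|=1210.8245
6. canonical 5-gon: [(50.3836, 22.5084) (76.2957, 0) (96, 0) (96, 33) (50.9358, 33)]
7. shoelace: 1210.8245

Area of P0's cell: 1210.8245 (5 vertices)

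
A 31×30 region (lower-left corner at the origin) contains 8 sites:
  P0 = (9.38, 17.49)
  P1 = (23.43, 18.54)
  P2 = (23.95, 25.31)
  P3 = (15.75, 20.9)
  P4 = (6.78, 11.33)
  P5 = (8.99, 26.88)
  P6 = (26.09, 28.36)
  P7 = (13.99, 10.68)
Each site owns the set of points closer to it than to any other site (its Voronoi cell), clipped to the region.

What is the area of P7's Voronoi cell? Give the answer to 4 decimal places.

1. box [0,31]×[0,30]: [(0, 0) (31, 0) (31, 30) (0, 30)]
2. ⊥bis P7·P0 via (11.685,14.085): [(0, 6.1749) (0, 0) (31, 0) (31, 27.1602)]  |A|=516.694
3. ⊥bis P7·P1 via (18.71,14.61): [(16.4573, 17.3156) (0, 6.1749) (0, 0) (30.8747, 0)]  |A|=318.1172
4. ⊥bis P7·P2 via (18.97,17.995): [(16.4573, 17.3156) (0, 6.1749) (0, 0) (30.8747, 0)]  |A|=318.1172
5. ⊥bis P7·P3 via (14.87,15.79): [(18.2058, 15.2155) (14.3388, 15.8815) (0, 6.1749) (0, 0) (30.8747, 0)]  |A|=314.639
6. ⊥bis P7·P4 via (10.385,11.005): [(18.2058, 15.2155) (14.3388, 15.8815) (10.5962, 13.348) (9.3929, 0) (30.8747, 0)]  |A|=219.236
7. ⊥bis P7·P5 via (11.49,18.78): [(18.2058, 15.2155) (14.3388, 15.8815) (10.5962, 13.348) (9.3929, 0) (30.8747, 0)]  |A|=219.236
8. ⊥bis P7·P6 via (20.04,19.52): [(18.2058, 15.2155) (14.3388, 15.8815) (10.5962, 13.348) (9.3929, 0) (30.8747, 0)]  |A|=219.236
9. canonical 5-gon: [(18.2058, 15.2155) (14.3388, 15.8815) (10.5962, 13.348) (9.3929, 0) (30.8747, 0)]
10. shoelace: 219.236

Area of P7's cell: 219.2360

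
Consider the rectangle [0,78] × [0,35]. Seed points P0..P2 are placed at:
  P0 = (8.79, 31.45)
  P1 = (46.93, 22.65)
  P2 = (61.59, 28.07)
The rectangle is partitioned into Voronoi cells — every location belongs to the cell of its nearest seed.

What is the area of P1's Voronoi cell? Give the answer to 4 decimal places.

Area of P1's cell: 1102.8293

1. box [0,78]×[0,35]: [(0, 0) (78, 0) (78, 35) (0, 35)]
2. ⊥bis P1·P0 via (27.86,27.05): [(21.6188, 0) (78, 0) (78, 35) (29.6943, 35)]  |A|=1832.0211
3. ⊥bis P1·P2 via (54.26,25.36): [(21.6188, 0) (63.6359, 0) (50.696, 35) (29.6943, 35)]  |A|=1102.8293
4. canonical 4-gon: [(21.6188, 0) (63.6359, 0) (50.696, 35) (29.6943, 35)]
5. shoelace: 1102.8293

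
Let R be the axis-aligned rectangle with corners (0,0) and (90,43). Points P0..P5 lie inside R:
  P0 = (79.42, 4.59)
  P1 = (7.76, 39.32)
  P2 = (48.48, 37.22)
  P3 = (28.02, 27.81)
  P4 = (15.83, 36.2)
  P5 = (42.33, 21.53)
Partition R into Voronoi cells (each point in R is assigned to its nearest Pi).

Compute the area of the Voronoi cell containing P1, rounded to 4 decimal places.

1. box [0,90]×[0,43]: [(0, 0) (90, 0) (90, 43) (0, 43)]
2. ⊥bis P1·P0 via (43.59,21.955): [(0, 0) (32.9495, 0) (53.7895, 43) (0, 43)]  |A|=1864.8878
3. ⊥bis P1·P2 via (28.12,38.27): [(0, 0) (26.1464, 0) (28.3639, 43) (0, 43)]  |A|=1171.9711
4. ⊥bis P1·P3 via (17.89,33.565): [(0, 2.0749) (23.2502, 43) (0, 43)]  |A|=475.7579
5. ⊥bis P1·P4 via (11.795,37.76): [(0, 7.2518) (13.8209, 43) (0, 43)]  |A|=247.0358
6. ⊥bis P1·P5 via (25.045,30.425): [(0, 7.2518) (13.8209, 43) (0, 43)]  |A|=247.0358
7. canonical 3-gon: [(0, 7.2518) (13.8209, 43) (0, 43)]
8. shoelace: 247.0358

Area of P1's cell: 247.0358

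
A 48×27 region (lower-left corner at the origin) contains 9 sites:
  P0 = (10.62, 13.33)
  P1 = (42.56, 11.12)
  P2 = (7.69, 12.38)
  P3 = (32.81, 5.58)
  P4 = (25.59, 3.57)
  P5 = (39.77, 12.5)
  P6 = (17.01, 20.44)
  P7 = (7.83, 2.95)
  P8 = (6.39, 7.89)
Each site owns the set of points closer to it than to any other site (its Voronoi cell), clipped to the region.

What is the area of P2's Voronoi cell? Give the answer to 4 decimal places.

1. box [0,48]×[0,27]: [(0, 0) (48, 0) (48, 27) (0, 27)]
2. ⊥bis P2·P0 via (9.155,12.855): [(0, 0) (13.323, 0) (4.5687, 27) (0, 27)]  |A|=241.5385
3. ⊥bis P2·P1 via (25.125,11.75): [(0, 0) (13.323, 0) (4.5687, 27) (0, 27)]  |A|=241.5385
4. ⊥bis P2·P3 via (20.25,8.98): [(0, 0) (13.323, 0) (4.5687, 27) (0, 27)]  |A|=241.5385
5. ⊥bis P2·P4 via (16.64,7.975): [(0, 0) (12.7149, 0) (13.0815, 0.7449) (4.5687, 27) (0, 27)]  |A|=241.312
6. ⊥bis P2·P5 via (23.73,12.44): [(0, 0) (12.7149, 0) (13.0815, 0.7449) (4.5687, 27) (0, 27)]  |A|=241.312
7. ⊥bis P2·P6 via (12.35,16.41): [(0, 0) (12.7149, 0) (13.0815, 0.7449) (5.3947, 24.4526) (3.1917, 27) (0, 27)]  |A|=239.5581
8. ⊥bis P2·P7 via (7.76,7.665): [(0, 7.5498) (10.823, 7.7105) (5.3947, 24.4526) (3.1917, 27) (0, 27)]  |A|=147.5655
9. ⊥bis P2·P8 via (7.04,10.135): [(0, 12.1733) (10.3474, 9.1774) (5.3947, 24.4526) (3.1917, 27) (0, 27)]  |A|=115.6683
10. canonical 5-gon: [(0, 12.1733) (10.3474, 9.1774) (5.3947, 24.4526) (3.1917, 27) (0, 27)]
11. shoelace: 115.6683

Area of P2's cell: 115.6683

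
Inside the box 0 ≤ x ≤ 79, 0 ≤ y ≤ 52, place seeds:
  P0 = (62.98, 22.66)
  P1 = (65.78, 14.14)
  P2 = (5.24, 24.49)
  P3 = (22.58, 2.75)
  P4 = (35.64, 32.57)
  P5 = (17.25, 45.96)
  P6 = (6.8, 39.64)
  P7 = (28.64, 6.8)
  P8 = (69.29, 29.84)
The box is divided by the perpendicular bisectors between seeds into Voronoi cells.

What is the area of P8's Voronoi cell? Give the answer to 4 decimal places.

1. box [0,79]×[0,52]: [(0, 0) (79, 0) (79, 52) (0, 52)]
2. ⊥bis P8·P0 via (66.135,26.25): [(79, 14.9439) (79, 52) (36.8347, 52)]  |A|=781.2421
3. ⊥bis P8·P1 via (67.535,21.99): [(72.1585, 20.9563) (79, 19.4268) (79, 52) (36.8347, 52)]  |A|=765.9072
4. ⊥bis P8·P2 via (37.265,27.165): [(72.1585, 20.9563) (79, 19.4268) (79, 52) (36.8347, 52)]  |A|=765.9072
5. ⊥bis P8·P3 via (45.935,16.295): [(72.1585, 20.9563) (79, 19.4268) (79, 52) (36.8347, 52)]  |A|=765.9072
6. ⊥bis P8·P4 via (52.465,31.205): [(52.9995, 37.7938) (72.1585, 20.9563) (79, 19.4268) (79, 52) (54.1521, 52)]  |A|=642.9002
7. ⊥bis P8·P5 via (43.27,37.9): [(52.9995, 37.7938) (72.1585, 20.9563) (79, 19.4268) (79, 52) (54.1521, 52)]  |A|=642.9002
8. ⊥bis P8·P6 via (38.045,34.74): [(52.9995, 37.7938) (72.1585, 20.9563) (79, 19.4268) (79, 52) (54.1521, 52)]  |A|=642.9002
9. ⊥bis P8·P7 via (48.965,18.32): [(52.9995, 37.7938) (72.1585, 20.9563) (79, 19.4268) (79, 52) (54.1521, 52)]  |A|=642.9002
10. canonical 5-gon: [(52.9995, 37.7938) (72.1585, 20.9563) (79, 19.4268) (79, 52) (54.1521, 52)]
11. shoelace: 642.9002

Area of P8's cell: 642.9002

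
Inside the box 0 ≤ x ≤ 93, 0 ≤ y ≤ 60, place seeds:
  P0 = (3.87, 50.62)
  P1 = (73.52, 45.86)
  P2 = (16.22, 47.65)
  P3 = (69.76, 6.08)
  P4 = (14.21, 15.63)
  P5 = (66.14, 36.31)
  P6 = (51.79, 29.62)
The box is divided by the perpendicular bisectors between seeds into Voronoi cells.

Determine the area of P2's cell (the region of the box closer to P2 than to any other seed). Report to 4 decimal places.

Area of P2's cell: 809.7514

1. box [0,93]×[0,60]: [(0, 0) (93, 0) (93, 60) (0, 60)]
2. ⊥bis P2·P0 via (10.045,49.135): [(0, 7.3654) (0, 0) (93, 0) (93, 60) (12.6579, 60)]  |A|=5246.8787
3. ⊥bis P2·P1 via (44.87,46.755): [(0, 7.3654) (0, 0) (43.4094, 0) (45.2838, 60) (12.6579, 60)]  |A|=2327.6741
4. ⊥bis P2·P3 via (42.99,26.865): [(0, 7.3654) (0, 0) (22.1312, 0) (44.3014, 28.554) (45.2838, 60) (12.6579, 60)]  |A|=2023.8851
5. ⊥bis P2·P4 via (15.215,31.64): [(5.9772, 32.2199) (44.3407, 29.8117) (45.2838, 60) (12.6579, 60)]  |A|=1033.3763
6. ⊥bis P2·P5 via (41.18,41.98): [(5.9772, 32.2199) (38.4991, 30.1784) (45.2735, 60) (12.6579, 60)]  |A|=944.8761
7. ⊥bis P2·P6 via (34.005,38.635): [(5.9772, 32.2199) (29.9892, 30.7126) (44.8347, 60) (12.6579, 60)]  |A|=809.7514
8. canonical 4-gon: [(5.9772, 32.2199) (29.9892, 30.7126) (44.8347, 60) (12.6579, 60)]
9. shoelace: 809.7514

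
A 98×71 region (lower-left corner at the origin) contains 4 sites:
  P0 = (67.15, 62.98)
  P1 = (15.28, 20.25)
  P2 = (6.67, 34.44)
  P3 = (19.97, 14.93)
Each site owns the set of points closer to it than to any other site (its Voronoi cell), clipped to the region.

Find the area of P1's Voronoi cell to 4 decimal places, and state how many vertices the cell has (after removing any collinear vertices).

Area of P1's cell: 532.4921 (4 vertices)

1. box [0,98]×[0,71]: [(0, 0) (98, 0) (98, 71) (0, 71)]
2. ⊥bis P1·P0 via (41.215,41.615): [(0, 0) (75.497, 0) (17.0079, 71) (0, 71)]  |A|=3283.9259
3. ⊥bis P1·P2 via (10.975,27.345): [(0, 20.6858) (0, 0) (75.497, 0) (38.9748, 44.3343)]  |A|=2076.6671
4. ⊥bis P1·P3 via (17.625,17.59): [(0, 20.6858) (0, 2.0522) (42.7557, 39.7447) (38.9748, 44.3343)]  |A|=532.4921
5. canonical 4-gon: [(0, 20.6858) (0, 2.0522) (42.7557, 39.7447) (38.9748, 44.3343)]
6. shoelace: 532.4921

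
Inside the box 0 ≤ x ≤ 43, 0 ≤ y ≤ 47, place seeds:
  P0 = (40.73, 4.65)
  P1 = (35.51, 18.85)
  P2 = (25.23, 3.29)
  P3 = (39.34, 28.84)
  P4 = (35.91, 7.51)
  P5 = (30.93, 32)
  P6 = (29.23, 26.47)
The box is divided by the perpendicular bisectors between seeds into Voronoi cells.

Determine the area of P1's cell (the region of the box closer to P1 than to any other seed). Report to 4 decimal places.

Area of P1's cell: 155.7608

1. box [0,43]×[0,47]: [(0, 0) (43, 0) (43, 47) (0, 47)]
2. ⊥bis P1·P0 via (38.12,11.75): [(0, 0) (6.1564, 0) (43, 13.5439) (43, 47) (0, 47)]  |A|=1771.4967
3. ⊥bis P1·P2 via (30.37,11.07): [(0, 31.1345) (32.4793, 9.6764) (43, 13.5439) (43, 47) (0, 47)]  |A|=1236.0972
4. ⊥bis P1·P3 via (37.425,23.845): [(0, 38.1931) (0, 31.1345) (32.4793, 9.6764) (43, 13.5439) (43, 21.7076)]  |A|=502.9636
5. ⊥bis P1·P4 via (35.71,13.18): [(0, 38.1931) (0, 31.1345) (27.6088, 12.8942) (42.6787, 13.4258) (43, 13.5439) (43, 21.7076)]  |A|=477.4231
6. ⊥bis P1·P5 via (33.22,25.425): [(33.2639, 25.4403) (17.1263, 19.8197) (27.6088, 12.8942) (42.6787, 13.4258) (43, 13.5439) (43, 21.7076)]  |A|=220.5978
7. ⊥bis P1·P6 via (32.37,22.66): [(34.9563, 24.7915) (23.6744, 15.4936) (27.6088, 12.8942) (42.6787, 13.4258) (43, 13.5439) (43, 21.7076)]  |A|=155.7608
8. canonical 6-gon: [(34.9563, 24.7915) (23.6744, 15.4936) (27.6088, 12.8942) (42.6787, 13.4258) (43, 13.5439) (43, 21.7076)]
9. shoelace: 155.7608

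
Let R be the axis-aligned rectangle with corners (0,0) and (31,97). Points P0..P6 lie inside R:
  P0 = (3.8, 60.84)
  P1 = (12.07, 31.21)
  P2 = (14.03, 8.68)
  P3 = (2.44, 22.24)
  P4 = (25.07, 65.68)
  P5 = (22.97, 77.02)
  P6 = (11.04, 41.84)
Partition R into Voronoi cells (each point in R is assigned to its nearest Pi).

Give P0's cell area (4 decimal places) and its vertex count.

Area of P0's cell: 366.4061 (4 vertices)

1. box [0,31]×[0,97]: [(0, 0) (31, 0) (31, 97) (0, 97)]
2. ⊥bis P0·P1 via (7.935,46.025): [(0, 43.8103) (31, 52.4626) (31, 97) (0, 97)]  |A|=1514.7698
3. ⊥bis P0·P2 via (8.915,34.76): [(0, 43.8103) (31, 52.4626) (31, 97) (0, 97)]  |A|=1514.7698
4. ⊥bis P0·P3 via (3.12,41.54): [(0, 43.8103) (31, 52.4626) (31, 97) (0, 97)]  |A|=1514.7698
5. ⊥bis P0·P4 via (14.435,63.26): [(0, 43.8103) (17.7345, 48.7601) (6.7574, 97) (0, 97)]  |A|=634.6346
6. ⊥bis P0·P5 via (13.385,68.93): [(0, 84.7885) (0, 43.8103) (17.7345, 48.7601) (13.0561, 69.3197)]  |A|=461.393
7. ⊥bis P0·P6 via (7.42,51.34): [(0, 84.7885) (0, 48.5126) (16.3713, 54.7509) (13.0561, 69.3197)]  |A|=366.4061
8. canonical 4-gon: [(0, 84.7885) (0, 48.5126) (16.3713, 54.7509) (13.0561, 69.3197)]
9. shoelace: 366.4061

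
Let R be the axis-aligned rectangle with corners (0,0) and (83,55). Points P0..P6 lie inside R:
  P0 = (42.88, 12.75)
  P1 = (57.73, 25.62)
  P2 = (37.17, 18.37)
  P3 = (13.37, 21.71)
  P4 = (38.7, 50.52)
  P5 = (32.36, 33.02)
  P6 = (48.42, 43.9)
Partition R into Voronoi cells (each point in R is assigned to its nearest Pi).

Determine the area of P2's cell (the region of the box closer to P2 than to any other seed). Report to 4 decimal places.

Area of P2's cell: 336.9332

1. box [0,83]×[0,55]: [(0, 0) (83, 0) (83, 55) (0, 55)]
2. ⊥bis P2·P0 via (40.025,15.56): [(0, 0) (24.7103, 0) (78.8434, 55) (0, 55)]  |A|=2847.7242
3. ⊥bis P2·P1 via (47.45,21.995): [(0, 0) (24.7103, 0) (47.1621, 22.8114) (35.8116, 55) (0, 55)]  |A|=2155.1579
4. ⊥bis P2·P3 via (25.27,20.04): [(22.4577, 0) (24.7103, 0) (47.1621, 22.8114) (35.8116, 55) (30.1762, 55)]  |A|=707.7279
5. ⊥bis P2·P4 via (37.935,34.445): [(27.3622, 34.9482) (22.4577, 0) (24.7103, 0) (47.1621, 22.8114) (43.1473, 34.197)]  |A|=489.7938
6. ⊥bis P2·P5 via (34.765,25.695): [(25.6433, 22.7001) (22.4577, 0) (24.7103, 0) (47.1621, 22.8114) (44.9644, 29.0438)]  |A|=336.9332
7. ⊥bis P2·P6 via (42.795,31.135): [(25.6433, 22.7001) (22.4577, 0) (24.7103, 0) (47.1621, 22.8114) (44.9644, 29.0438)]  |A|=336.9332
8. canonical 5-gon: [(25.6433, 22.7001) (22.4577, 0) (24.7103, 0) (47.1621, 22.8114) (44.9644, 29.0438)]
9. shoelace: 336.9332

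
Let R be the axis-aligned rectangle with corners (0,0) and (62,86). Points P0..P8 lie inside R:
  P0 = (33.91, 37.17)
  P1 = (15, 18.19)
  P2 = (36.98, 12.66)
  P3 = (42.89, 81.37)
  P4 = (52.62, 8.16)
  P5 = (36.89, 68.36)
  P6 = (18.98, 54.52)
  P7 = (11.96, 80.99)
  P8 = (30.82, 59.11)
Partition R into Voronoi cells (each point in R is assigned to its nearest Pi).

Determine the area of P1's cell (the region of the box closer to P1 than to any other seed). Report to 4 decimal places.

1. box [0,62]×[0,86]: [(0, 0) (62, 0) (62, 86) (0, 86)]
2. ⊥bis P1·P0 via (24.455,27.68): [(0, 52.0448) (0, 0) (52.2375, 0)]  |A|=1359.3444
3. ⊥bis P1·P2 via (25.99,15.425): [(28.1476, 24.001) (0, 52.0448) (0, 0) (22.1092, 0)]  |A|=997.7905
4. ⊥bis P1·P3 via (28.945,49.78): [(28.1476, 24.001) (0, 52.0448) (0, 0) (22.1092, 0)]  |A|=997.7905
5. ⊥bis P1·P4 via (33.81,13.175): [(28.1476, 24.001) (0, 52.0448) (0, 0) (22.1092, 0)]  |A|=997.7905
6. ⊥bis P1·P5 via (25.945,43.275): [(28.1476, 24.001) (0, 52.0448) (0, 0) (22.1092, 0)]  |A|=997.7905
7. ⊥bis P1·P6 via (16.99,36.355): [(28.1476, 24.001) (15.5944, 36.5079) (0, 38.2163) (0, 0) (22.1092, 0)]  |A|=889.9664
8. ⊥bis P1·P7 via (13.48,49.59): [(28.1476, 24.001) (15.5944, 36.5079) (0, 38.2163) (0, 0) (22.1092, 0)]  |A|=889.9664
9. ⊥bis P1·P8 via (22.91,38.65): [(28.1476, 24.001) (15.5944, 36.5079) (0, 38.2163) (0, 0) (22.1092, 0)]  |A|=889.9664
10. canonical 5-gon: [(28.1476, 24.001) (15.5944, 36.5079) (0, 38.2163) (0, 0) (22.1092, 0)]
11. shoelace: 889.9664

Area of P1's cell: 889.9664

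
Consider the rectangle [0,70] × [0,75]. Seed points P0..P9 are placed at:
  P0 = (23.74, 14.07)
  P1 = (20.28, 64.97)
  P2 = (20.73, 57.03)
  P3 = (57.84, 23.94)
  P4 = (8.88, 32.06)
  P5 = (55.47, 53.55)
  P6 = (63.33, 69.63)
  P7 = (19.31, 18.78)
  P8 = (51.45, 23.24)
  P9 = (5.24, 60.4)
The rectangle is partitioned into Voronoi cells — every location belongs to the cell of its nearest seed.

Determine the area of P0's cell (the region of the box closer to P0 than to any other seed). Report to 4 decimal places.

1. box [0,70]×[0,75]: [(0, 0) (70, 0) (70, 75) (0, 75)]
2. ⊥bis P0·P1 via (22.01,39.52): [(0, 38.0238) (0, 0) (70, 0) (70, 42.7822)]  |A|=2828.211
3. ⊥bis P0·P2 via (22.235,35.55): [(0, 33.9921) (0, 0) (70, 0) (70, 38.8967)]  |A|=2551.1067
4. ⊥bis P0·P3 via (40.79,19.005): [(35.7275, 36.4954) (0, 33.9921) (0, 0) (46.2909, 0)]  |A|=1451.9279
5. ⊥bis P0·P4 via (16.31,23.065): [(35.7275, 36.4954) (32.2765, 36.2536) (0, 9.5927) (0, 0) (46.2909, 0)]  |A|=1058.1643
6. ⊥bis P0·P5 via (39.605,33.81): [(35.7275, 36.4954) (32.2765, 36.2536) (0, 9.5927) (0, 0) (46.2909, 0)]  |A|=1058.1643
7. ⊥bis P0·P6 via (43.535,41.85): [(35.7275, 36.4954) (32.2765, 36.2536) (0, 9.5927) (0, 0) (46.2909, 0)]  |A|=1058.1643
8. ⊥bis P0·P7 via (21.525,16.425): [(37.2546, 31.2195) (4.0619, 0) (46.2909, 0)]  |A|=659.1844
9. ⊥bis P0·P8 via (37.595,18.655): [(34.3432, 28.4812) (4.0619, 0) (43.7685, 0)]  |A|=565.4462
10. ⊥bis P0·P9 via (14.49,37.235): [(34.3432, 28.4812) (4.0619, 0) (43.7685, 0)]  |A|=565.4462
11. canonical 3-gon: [(34.3432, 28.4812) (4.0619, 0) (43.7685, 0)]
12. shoelace: 565.4462

Area of P0's cell: 565.4462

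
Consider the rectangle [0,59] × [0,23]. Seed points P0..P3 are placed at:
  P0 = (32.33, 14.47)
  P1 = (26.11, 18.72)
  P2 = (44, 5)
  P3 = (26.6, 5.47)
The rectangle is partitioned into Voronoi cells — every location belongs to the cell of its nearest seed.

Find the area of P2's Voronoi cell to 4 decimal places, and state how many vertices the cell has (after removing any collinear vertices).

Area of P2's cell: 431.0009 (5 vertices)

1. box [0,59]×[0,23]: [(0, 0) (59, 0) (59, 23) (0, 23)]
2. ⊥bis P2·P0 via (38.165,9.735): [(30.2652, 0) (59, 0) (59, 23) (48.9293, 23)]  |A|=446.2629
3. ⊥bis P2·P1 via (35.055,11.86): [(30.2652, 0) (59, 0) (59, 23) (48.9293, 23)]  |A|=446.2629
4. ⊥bis P2·P3 via (35.3,5.235): [(35.3271, 6.2378) (35.1586, 0) (59, 0) (59, 23) (48.9293, 23)]  |A|=431.0009
5. canonical 5-gon: [(35.3271, 6.2378) (35.1586, 0) (59, 0) (59, 23) (48.9293, 23)]
6. shoelace: 431.0009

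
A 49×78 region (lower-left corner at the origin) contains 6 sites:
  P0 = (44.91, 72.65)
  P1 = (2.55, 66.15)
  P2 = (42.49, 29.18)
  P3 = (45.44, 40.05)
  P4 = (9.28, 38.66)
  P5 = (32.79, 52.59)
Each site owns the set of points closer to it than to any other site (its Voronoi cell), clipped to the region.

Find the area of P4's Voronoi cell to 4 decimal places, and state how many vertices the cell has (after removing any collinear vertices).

Area of P4's cell: 1136.0224 (5 vertices)

1. box [0,49]×[0,78]: [(0, 0) (49, 0) (49, 78) (0, 78)]
2. ⊥bis P4·P0 via (27.095,55.655): [(0, 0) (49, 0) (49, 32.6931) (5.7785, 78) (0, 78)]  |A|=2842.884
3. ⊥bis P4·P1 via (5.915,52.405): [(0, 50.9569) (0, 0) (49, 0) (49, 32.6931) (25.5984, 57.2238)]  |A|=2436.7265
4. ⊥bis P4·P2 via (25.885,33.92): [(0, 50.9569) (0, 0) (16.2023, 0) (30.9391, 51.6254) (25.5984, 57.2238)]  |A|=1294.8968
5. ⊥bis P4·P3 via (27.36,39.355): [(0, 50.9569) (0, 0) (16.2023, 0) (27.3691, 39.119) (26.7182, 56.0499) (25.5984, 57.2238)]  |A|=1260.6049
6. ⊥bis P4·P5 via (21.035,45.625): [(15.6112, 54.7788) (0, 50.9569) (0, 0) (16.2023, 0) (26.563, 36.2952)]  |A|=1136.0224
7. canonical 5-gon: [(15.6112, 54.7788) (0, 50.9569) (0, 0) (16.2023, 0) (26.563, 36.2952)]
8. shoelace: 1136.0224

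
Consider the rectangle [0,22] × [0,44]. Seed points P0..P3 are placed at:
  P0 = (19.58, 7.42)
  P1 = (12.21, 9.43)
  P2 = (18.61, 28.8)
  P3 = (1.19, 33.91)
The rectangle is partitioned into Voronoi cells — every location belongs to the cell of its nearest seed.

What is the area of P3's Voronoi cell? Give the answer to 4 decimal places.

1. box [0,22]×[0,44]: [(0, 0) (22, 0) (22, 44) (0, 44)]
2. ⊥bis P3·P0 via (10.385,20.665): [(0, 13.4555) (22, 28.7284) (22, 44) (0, 44)]  |A|=503.9771
3. ⊥bis P3·P1 via (6.7,21.67): [(0, 18.6539) (21.2997, 28.2423) (22, 28.7284) (22, 44) (0, 44)]  |A|=448.6147
4. ⊥bis P3·P2 via (9.9,31.355): [(0, 18.6539) (7.1136, 21.8562) (13.6093, 44) (0, 44)]  |A|=240.8319
5. canonical 4-gon: [(0, 18.6539) (7.1136, 21.8562) (13.6093, 44) (0, 44)]
6. shoelace: 240.8319

Area of P3's cell: 240.8319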